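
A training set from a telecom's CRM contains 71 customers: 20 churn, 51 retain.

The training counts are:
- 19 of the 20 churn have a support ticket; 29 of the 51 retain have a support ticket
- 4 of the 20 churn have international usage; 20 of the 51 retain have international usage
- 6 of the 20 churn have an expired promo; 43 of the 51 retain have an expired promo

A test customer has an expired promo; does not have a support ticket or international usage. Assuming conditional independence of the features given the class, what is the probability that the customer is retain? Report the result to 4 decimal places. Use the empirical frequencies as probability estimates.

0.9792

churn: (20/71) × (1/20) × (16/20) × (6/20) ≈ 0.00338028
retain: (51/71) × (22/51) × (31/51) × (43/51) ≈ 0.158801
P(retain | x) = 0.158801 / 0.16218128 ≈ 0.9792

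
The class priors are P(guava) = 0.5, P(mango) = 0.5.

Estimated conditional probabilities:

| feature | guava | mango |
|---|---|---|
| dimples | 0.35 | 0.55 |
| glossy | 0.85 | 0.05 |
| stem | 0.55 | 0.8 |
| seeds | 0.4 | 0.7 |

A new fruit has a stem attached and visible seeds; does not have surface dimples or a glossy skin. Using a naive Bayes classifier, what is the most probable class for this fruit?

guava: 0.5 × (1−0.35) × (1−0.85) × 0.55 × 0.4 = 0.010725
mango: 0.5 × (1−0.55) × (1−0.05) × 0.8 × 0.7 = 0.1197
Highest score → mango.

mango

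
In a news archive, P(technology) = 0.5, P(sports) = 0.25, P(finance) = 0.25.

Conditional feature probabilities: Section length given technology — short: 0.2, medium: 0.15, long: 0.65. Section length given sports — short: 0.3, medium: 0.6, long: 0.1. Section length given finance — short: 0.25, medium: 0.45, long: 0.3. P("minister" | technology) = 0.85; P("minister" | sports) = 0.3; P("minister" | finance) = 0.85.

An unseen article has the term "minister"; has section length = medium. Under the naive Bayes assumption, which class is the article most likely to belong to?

technology: 0.5 × 0.15 × 0.85 = 0.06375
sports: 0.25 × 0.6 × 0.3 = 0.045
finance: 0.25 × 0.45 × 0.85 = 0.095625
Highest score → finance.

finance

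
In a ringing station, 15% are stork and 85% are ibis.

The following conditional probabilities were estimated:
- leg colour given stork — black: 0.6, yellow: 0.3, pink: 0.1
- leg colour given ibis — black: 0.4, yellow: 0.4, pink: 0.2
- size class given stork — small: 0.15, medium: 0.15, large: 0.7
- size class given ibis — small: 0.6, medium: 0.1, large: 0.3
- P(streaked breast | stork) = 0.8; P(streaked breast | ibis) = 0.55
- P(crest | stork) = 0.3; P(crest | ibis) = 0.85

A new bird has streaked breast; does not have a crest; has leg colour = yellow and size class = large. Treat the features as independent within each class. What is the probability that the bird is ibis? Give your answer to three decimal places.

stork: 0.15 × 0.3 × 0.7 × 0.8 × (1−0.3) = 0.01764
ibis: 0.85 × 0.4 × 0.3 × 0.55 × (1−0.85) = 0.008415
P(ibis | x) = 0.008415 / 0.026055 ≈ 0.323

0.323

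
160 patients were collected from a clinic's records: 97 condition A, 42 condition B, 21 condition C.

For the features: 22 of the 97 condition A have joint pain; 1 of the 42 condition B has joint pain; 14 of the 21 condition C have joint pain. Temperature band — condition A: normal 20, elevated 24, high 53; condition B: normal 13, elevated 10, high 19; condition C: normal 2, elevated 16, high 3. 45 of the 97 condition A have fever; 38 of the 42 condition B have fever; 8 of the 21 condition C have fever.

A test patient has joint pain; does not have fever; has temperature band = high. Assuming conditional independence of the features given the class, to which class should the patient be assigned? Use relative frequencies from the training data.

condition A

condition A: (97/160) × (22/97) × (53/97) × (52/97) ≈ 0.0402753
condition B: (42/160) × (1/42) × (19/42) × (4/42) ≈ 0.000269274
condition C: (21/160) × (14/21) × (3/21) × (13/21) ≈ 0.0077381
Highest score → condition A.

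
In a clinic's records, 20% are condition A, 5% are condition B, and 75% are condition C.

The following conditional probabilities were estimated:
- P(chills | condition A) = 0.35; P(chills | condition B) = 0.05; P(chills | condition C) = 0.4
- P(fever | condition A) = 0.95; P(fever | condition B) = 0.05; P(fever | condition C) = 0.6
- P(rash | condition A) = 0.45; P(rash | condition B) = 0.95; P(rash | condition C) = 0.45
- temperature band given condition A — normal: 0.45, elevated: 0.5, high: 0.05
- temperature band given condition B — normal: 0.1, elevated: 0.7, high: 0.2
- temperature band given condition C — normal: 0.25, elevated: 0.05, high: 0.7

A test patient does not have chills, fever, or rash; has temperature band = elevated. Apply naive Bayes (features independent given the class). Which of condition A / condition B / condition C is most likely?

condition A: 0.2 × (1−0.35) × (1−0.95) × (1−0.45) × 0.5 = 0.0017875
condition B: 0.05 × (1−0.05) × (1−0.05) × (1−0.95) × 0.7 = 0.001579375
condition C: 0.75 × (1−0.4) × (1−0.6) × (1−0.45) × 0.05 = 0.00495
Highest score → condition C.

condition C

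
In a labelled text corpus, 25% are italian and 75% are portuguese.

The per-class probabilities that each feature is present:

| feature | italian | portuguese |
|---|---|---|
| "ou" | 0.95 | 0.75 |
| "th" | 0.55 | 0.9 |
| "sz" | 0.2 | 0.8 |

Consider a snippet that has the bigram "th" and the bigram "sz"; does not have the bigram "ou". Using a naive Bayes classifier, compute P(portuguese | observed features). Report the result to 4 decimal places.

0.9899

italian: 0.25 × (1−0.95) × 0.55 × 0.2 = 0.001375
portuguese: 0.75 × (1−0.75) × 0.9 × 0.8 = 0.135
P(portuguese | x) = 0.135 / 0.136375 ≈ 0.9899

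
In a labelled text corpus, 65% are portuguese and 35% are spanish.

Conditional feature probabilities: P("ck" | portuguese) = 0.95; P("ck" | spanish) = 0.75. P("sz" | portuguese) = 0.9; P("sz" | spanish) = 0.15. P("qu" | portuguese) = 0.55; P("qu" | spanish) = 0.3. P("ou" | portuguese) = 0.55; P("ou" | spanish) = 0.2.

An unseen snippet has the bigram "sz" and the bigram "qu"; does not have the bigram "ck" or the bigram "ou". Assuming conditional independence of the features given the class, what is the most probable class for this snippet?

portuguese

portuguese: 0.65 × (1−0.95) × 0.9 × 0.55 × (1−0.55) = 0.007239375
spanish: 0.35 × (1−0.75) × 0.15 × 0.3 × (1−0.2) = 0.00315
Highest score → portuguese.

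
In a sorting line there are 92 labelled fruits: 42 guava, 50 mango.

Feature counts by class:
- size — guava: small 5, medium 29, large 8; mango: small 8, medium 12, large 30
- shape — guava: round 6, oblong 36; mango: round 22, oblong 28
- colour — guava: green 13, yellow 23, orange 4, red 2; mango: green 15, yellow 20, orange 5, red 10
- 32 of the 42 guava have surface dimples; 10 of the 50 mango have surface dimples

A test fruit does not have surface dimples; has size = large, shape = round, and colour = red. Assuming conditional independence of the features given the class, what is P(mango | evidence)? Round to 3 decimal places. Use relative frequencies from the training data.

guava: (42/92) × (8/42) × (6/42) × (2/42) × (10/42) ≈ 0.000140843
mango: (50/92) × (30/50) × (22/50) × (10/50) × (40/50) ≈ 0.0229565
P(mango | x) = 0.0229565 / 0.023097343 ≈ 0.994

0.994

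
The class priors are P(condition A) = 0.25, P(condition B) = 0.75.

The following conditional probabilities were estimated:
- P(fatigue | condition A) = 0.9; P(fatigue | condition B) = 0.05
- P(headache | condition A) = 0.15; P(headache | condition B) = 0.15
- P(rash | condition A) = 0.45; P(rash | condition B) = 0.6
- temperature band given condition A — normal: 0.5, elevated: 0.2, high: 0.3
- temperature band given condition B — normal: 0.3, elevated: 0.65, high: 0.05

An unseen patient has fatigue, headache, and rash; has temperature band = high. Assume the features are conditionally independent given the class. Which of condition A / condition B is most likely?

condition A

condition A: 0.25 × 0.9 × 0.15 × 0.45 × 0.3 = 0.00455625
condition B: 0.75 × 0.05 × 0.15 × 0.6 × 0.05 = 0.00016875
Highest score → condition A.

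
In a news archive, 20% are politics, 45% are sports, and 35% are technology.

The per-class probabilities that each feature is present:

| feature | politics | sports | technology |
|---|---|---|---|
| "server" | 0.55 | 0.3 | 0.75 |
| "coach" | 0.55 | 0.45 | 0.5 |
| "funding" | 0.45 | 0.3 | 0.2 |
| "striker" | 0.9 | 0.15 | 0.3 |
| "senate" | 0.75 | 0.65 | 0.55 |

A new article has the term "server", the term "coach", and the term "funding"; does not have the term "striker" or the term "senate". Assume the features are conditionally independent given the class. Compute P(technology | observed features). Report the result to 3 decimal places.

politics: 0.2 × 0.55 × 0.55 × 0.45 × (1−0.9) × (1−0.75) = 0.000680625
sports: 0.45 × 0.3 × 0.45 × 0.3 × (1−0.15) × (1−0.65) = 0.0054219375
technology: 0.35 × 0.75 × 0.5 × 0.2 × (1−0.3) × (1−0.55) = 0.00826875
P(technology | x) = 0.00826875 / 0.0143713125 ≈ 0.575

0.575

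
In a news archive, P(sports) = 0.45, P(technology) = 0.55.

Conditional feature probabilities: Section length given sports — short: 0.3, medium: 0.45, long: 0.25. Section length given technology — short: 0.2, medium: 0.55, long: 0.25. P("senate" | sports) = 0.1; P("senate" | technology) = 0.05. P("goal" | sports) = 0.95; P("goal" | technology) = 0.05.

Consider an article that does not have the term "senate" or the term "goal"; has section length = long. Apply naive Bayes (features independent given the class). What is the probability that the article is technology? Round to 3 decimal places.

sports: 0.45 × 0.25 × (1−0.1) × (1−0.95) = 0.0050625
technology: 0.55 × 0.25 × (1−0.05) × (1−0.05) = 0.12409375
P(technology | x) = 0.12409375 / 0.12915625 ≈ 0.961

0.961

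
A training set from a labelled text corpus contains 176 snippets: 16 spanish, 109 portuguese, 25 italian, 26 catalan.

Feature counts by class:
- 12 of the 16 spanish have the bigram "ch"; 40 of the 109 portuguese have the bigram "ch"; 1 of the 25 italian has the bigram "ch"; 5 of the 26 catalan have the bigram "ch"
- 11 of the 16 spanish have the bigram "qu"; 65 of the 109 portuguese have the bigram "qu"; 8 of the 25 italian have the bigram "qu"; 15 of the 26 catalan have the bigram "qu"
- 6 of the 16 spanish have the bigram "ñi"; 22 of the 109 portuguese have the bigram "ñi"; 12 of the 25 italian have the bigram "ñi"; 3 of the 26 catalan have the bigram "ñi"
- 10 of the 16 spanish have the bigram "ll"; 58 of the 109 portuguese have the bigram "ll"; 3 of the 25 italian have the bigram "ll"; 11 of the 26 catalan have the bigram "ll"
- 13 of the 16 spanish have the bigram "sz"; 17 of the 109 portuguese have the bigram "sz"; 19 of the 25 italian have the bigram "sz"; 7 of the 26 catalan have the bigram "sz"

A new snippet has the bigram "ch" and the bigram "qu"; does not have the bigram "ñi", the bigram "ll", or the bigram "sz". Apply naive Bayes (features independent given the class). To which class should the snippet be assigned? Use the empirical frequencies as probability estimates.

spanish: (16/176) × (12/16) × (11/16) × (10/16) × (6/16) × (3/16) = 0.0020599365234375
portuguese: (109/176) × (40/109) × (65/109) × (87/109) × (51/109) × (92/109) ≈ 0.0427201
italian: (25/176) × (1/25) × (8/25) × (13/25) × (22/25) × (6/25) = 0.00019968
catalan: (26/176) × (5/26) × (15/26) × (23/26) × (15/26) × (19/26) ≈ 0.00611263
Highest score → portuguese.

portuguese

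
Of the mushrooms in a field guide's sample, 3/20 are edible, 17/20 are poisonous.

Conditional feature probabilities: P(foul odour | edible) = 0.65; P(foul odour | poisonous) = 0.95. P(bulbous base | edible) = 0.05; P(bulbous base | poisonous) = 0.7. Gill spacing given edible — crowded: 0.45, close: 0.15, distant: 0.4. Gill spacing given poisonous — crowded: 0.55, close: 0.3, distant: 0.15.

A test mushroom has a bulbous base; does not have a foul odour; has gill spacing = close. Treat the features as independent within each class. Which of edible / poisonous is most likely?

poisonous

edible: 0.15 × (1−0.65) × 0.05 × 0.15 = 0.00039375
poisonous: 0.85 × (1−0.95) × 0.7 × 0.3 = 0.008925
Highest score → poisonous.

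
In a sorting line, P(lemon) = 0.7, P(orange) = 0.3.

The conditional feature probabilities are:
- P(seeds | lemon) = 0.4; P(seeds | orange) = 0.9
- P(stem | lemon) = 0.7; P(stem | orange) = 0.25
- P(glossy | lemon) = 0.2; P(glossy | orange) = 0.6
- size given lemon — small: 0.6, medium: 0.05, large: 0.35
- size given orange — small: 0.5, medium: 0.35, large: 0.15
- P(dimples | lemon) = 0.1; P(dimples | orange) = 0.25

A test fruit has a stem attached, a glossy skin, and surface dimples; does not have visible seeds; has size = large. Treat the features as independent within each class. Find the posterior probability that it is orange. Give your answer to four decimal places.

lemon: 0.7 × (1−0.4) × 0.7 × 0.2 × 0.35 × 0.1 = 0.002058
orange: 0.3 × (1−0.9) × 0.25 × 0.6 × 0.15 × 0.25 = 0.00016875
P(orange | x) = 0.00016875 / 0.00222675 ≈ 0.0758

0.0758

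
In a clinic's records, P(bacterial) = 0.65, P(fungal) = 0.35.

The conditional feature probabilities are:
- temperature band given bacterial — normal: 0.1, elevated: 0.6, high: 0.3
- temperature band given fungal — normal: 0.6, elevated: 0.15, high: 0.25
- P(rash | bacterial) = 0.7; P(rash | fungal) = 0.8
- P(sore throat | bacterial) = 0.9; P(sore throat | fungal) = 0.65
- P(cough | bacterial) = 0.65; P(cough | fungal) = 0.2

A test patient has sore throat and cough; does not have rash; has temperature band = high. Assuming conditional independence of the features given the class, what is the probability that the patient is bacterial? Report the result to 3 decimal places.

bacterial: 0.65 × 0.3 × (1−0.7) × 0.9 × 0.65 = 0.0342225
fungal: 0.35 × 0.25 × (1−0.8) × 0.65 × 0.2 = 0.002275
P(bacterial | x) = 0.0342225 / 0.0364975 ≈ 0.938

0.938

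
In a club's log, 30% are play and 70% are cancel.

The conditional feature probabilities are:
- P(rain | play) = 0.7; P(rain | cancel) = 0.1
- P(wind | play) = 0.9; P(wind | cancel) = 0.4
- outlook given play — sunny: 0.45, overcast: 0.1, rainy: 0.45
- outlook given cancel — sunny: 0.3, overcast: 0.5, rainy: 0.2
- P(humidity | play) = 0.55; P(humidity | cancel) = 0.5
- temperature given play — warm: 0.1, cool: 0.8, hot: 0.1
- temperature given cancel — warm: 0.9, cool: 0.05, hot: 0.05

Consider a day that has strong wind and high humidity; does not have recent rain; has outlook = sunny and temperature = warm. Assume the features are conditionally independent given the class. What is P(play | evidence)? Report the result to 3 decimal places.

play: 0.3 × (1−0.7) × 0.9 × 0.45 × 0.55 × 0.1 = 0.00200475
cancel: 0.7 × (1−0.1) × 0.4 × 0.3 × 0.5 × 0.9 = 0.03402
P(play | x) = 0.00200475 / 0.03602475 ≈ 0.056

0.056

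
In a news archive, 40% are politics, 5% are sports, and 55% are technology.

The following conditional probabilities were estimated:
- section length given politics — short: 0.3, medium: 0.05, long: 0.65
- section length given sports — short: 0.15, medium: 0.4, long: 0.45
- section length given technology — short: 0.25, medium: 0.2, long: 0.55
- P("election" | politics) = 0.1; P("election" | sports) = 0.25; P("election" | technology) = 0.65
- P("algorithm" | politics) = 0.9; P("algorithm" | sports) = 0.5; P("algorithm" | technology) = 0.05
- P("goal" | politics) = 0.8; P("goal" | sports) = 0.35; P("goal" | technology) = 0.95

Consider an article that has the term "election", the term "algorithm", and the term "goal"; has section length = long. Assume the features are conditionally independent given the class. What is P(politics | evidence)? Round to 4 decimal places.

politics: 0.4 × 0.65 × 0.1 × 0.9 × 0.8 = 0.01872
sports: 0.05 × 0.45 × 0.25 × 0.5 × 0.35 = 0.000984375
technology: 0.55 × 0.55 × 0.65 × 0.05 × 0.95 = 0.0093396875
P(politics | x) = 0.01872 / 0.0290440625 ≈ 0.6445

0.6445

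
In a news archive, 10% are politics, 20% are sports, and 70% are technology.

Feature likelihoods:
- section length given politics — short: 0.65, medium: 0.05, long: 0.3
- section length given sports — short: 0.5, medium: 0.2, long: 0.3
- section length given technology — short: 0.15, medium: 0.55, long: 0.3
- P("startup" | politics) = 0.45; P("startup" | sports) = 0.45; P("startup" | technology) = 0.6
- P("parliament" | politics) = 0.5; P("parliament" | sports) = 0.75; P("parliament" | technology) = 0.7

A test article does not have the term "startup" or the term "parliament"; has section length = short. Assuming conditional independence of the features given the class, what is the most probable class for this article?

politics

politics: 0.1 × 0.65 × (1−0.45) × (1−0.5) = 0.017875
sports: 0.2 × 0.5 × (1−0.45) × (1−0.75) = 0.01375
technology: 0.7 × 0.15 × (1−0.6) × (1−0.7) = 0.0126
Highest score → politics.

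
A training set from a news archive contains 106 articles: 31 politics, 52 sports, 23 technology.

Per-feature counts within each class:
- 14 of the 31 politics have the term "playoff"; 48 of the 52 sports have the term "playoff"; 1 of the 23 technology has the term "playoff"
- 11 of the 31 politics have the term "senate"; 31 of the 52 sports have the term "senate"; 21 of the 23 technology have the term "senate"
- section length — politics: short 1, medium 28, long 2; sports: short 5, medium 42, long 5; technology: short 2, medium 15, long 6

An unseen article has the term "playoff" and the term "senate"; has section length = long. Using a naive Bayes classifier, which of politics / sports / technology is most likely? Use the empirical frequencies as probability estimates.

sports

politics: (31/106) × (14/31) × (11/31) × (2/31) ≈ 0.00302358
sports: (52/106) × (48/52) × (31/52) × (5/52) ≈ 0.0259574
technology: (23/106) × (1/23) × (21/23) × (6/23) ≈ 0.00224703
Highest score → sports.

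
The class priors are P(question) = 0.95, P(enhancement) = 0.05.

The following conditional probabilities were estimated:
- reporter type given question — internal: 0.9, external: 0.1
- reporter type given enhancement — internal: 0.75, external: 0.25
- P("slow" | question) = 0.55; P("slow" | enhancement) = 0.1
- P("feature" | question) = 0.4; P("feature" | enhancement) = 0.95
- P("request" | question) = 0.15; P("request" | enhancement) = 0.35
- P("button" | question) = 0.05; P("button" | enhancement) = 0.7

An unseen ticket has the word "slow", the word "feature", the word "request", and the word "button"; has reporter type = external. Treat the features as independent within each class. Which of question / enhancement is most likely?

enhancement

question: 0.95 × 0.1 × 0.55 × 0.4 × 0.15 × 0.05 = 0.00015675
enhancement: 0.05 × 0.25 × 0.1 × 0.95 × 0.35 × 0.7 = 0.0002909375
Highest score → enhancement.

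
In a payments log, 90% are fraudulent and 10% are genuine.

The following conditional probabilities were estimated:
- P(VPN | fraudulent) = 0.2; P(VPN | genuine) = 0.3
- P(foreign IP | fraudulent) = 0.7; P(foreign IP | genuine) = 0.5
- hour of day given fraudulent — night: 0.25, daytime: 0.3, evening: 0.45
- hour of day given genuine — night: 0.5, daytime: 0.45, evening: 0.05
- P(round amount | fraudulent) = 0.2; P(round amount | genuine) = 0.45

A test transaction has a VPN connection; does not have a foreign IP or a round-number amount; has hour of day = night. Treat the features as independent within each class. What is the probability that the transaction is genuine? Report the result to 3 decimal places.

0.276

fraudulent: 0.9 × 0.2 × (1−0.7) × 0.25 × (1−0.2) = 0.0108
genuine: 0.1 × 0.3 × (1−0.5) × 0.5 × (1−0.45) = 0.004125
P(genuine | x) = 0.004125 / 0.014925 ≈ 0.276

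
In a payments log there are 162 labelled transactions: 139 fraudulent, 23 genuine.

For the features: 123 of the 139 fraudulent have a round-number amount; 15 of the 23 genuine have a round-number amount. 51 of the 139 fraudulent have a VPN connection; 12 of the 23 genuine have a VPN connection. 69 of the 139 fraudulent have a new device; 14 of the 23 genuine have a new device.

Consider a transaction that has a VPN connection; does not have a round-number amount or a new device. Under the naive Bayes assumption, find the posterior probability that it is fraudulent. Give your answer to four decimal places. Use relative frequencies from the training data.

0.6441

fraudulent: (139/162) × (16/139) × (51/139) × (70/139) ≈ 0.0182492
genuine: (23/162) × (8/23) × (12/23) × (9/23) ≈ 0.0100819
P(fraudulent | x) = 0.0182492 / 0.0283311 ≈ 0.6441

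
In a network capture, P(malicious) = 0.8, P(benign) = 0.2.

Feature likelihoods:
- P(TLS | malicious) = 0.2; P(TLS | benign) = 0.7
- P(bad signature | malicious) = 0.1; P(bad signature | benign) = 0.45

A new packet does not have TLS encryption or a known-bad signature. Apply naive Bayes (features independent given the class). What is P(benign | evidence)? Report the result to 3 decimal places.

0.054

malicious: 0.8 × (1−0.2) × (1−0.1) = 0.576
benign: 0.2 × (1−0.7) × (1−0.45) = 0.033
P(benign | x) = 0.033 / 0.609 ≈ 0.054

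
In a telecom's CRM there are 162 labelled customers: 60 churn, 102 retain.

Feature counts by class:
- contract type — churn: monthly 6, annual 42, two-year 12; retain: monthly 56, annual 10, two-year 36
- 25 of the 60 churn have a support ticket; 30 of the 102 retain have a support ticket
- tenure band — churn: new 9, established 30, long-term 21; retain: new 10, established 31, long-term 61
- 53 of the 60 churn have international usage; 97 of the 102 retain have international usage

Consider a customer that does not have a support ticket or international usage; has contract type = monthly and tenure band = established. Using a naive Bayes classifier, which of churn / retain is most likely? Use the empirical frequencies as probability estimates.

retain

churn: (60/162) × (6/60) × (35/60) × (30/60) × (7/60) ≈ 0.00126029
retain: (102/162) × (56/102) × (72/102) × (31/102) × (5/102) ≈ 0.00363527
Highest score → retain.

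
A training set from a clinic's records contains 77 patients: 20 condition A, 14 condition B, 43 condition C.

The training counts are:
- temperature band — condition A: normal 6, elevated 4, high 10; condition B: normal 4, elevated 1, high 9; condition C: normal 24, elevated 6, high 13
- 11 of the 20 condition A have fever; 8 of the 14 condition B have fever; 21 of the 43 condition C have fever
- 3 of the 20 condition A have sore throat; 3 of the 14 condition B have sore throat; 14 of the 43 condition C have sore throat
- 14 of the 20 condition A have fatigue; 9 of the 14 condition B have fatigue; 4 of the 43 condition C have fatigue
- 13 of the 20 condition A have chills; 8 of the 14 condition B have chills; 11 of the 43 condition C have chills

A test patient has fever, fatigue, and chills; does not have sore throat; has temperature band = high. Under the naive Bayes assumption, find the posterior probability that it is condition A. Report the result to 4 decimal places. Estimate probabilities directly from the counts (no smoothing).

condition A: (20/77) × (10/20) × (11/20) × (17/20) × (14/20) × (13/20) = 0.027625
condition B: (14/77) × (9/14) × (8/14) × (11/14) × (9/14) × (8/14) ≈ 0.0192777
condition C: (43/77) × (13/43) × (21/43) × (29/43) × (4/43) × (11/43) ≈ 0.00132327
P(condition A | x) = 0.027625 / 0.04822597 ≈ 0.5728

0.5728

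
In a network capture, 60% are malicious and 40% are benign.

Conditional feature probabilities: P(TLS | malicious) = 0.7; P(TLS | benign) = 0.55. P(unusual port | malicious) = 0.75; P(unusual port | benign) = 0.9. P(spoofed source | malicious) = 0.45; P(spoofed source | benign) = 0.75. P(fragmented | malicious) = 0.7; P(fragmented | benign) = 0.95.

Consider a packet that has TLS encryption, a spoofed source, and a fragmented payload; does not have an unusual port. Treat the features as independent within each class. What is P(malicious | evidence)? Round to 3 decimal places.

malicious: 0.6 × 0.7 × (1−0.75) × 0.45 × 0.7 = 0.033075
benign: 0.4 × 0.55 × (1−0.9) × 0.75 × 0.95 = 0.015675
P(malicious | x) = 0.033075 / 0.04875 ≈ 0.678

0.678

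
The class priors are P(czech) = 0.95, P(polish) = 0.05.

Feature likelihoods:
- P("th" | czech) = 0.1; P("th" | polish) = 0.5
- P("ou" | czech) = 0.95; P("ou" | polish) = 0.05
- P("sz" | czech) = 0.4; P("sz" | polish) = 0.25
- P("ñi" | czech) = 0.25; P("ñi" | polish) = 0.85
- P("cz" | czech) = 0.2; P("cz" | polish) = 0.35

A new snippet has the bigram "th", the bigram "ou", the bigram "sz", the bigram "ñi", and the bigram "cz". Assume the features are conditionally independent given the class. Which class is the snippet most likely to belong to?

czech: 0.95 × 0.1 × 0.95 × 0.4 × 0.25 × 0.2 = 0.001805
polish: 0.05 × 0.5 × 0.05 × 0.25 × 0.85 × 0.35 = 0.00009296875
Highest score → czech.

czech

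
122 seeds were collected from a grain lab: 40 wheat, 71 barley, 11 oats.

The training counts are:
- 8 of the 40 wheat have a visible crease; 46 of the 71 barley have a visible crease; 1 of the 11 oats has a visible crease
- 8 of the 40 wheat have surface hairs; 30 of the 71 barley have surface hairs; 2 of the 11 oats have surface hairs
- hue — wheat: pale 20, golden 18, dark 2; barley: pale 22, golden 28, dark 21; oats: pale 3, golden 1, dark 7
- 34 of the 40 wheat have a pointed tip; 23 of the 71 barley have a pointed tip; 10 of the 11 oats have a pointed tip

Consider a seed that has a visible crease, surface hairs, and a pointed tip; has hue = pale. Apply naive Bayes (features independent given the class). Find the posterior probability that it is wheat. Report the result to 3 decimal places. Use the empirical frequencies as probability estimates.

wheat: (40/122) × (8/40) × (8/40) × (20/40) × (34/40) ≈ 0.00557377
barley: (71/122) × (46/71) × (30/71) × (22/71) × (23/71) ≈ 0.0159917
oats: (11/122) × (1/11) × (2/11) × (3/11) × (10/11) ≈ 0.000369499
P(wheat | x) = 0.00557377 / 0.021934969 ≈ 0.254

0.254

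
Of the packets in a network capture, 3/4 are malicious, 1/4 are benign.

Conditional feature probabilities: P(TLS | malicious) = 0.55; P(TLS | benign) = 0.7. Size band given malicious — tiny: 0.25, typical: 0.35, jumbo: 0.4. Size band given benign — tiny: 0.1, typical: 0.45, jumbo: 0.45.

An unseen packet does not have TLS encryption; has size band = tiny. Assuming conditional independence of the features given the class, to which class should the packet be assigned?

malicious: 0.75 × (1−0.55) × 0.25 = 0.084375
benign: 0.25 × (1−0.7) × 0.1 = 0.0075
Highest score → malicious.

malicious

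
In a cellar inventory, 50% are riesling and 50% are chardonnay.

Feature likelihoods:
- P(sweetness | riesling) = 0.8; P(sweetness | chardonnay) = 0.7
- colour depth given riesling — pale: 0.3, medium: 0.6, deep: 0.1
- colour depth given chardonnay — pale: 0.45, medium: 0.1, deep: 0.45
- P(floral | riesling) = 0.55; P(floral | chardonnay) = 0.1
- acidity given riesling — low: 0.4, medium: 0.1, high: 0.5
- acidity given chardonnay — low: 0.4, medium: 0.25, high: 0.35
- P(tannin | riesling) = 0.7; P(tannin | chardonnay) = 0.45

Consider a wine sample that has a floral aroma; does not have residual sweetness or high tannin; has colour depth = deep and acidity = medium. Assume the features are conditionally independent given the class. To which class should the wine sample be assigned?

riesling: 0.5 × (1−0.8) × 0.1 × 0.55 × 0.1 × (1−0.7) = 0.000165
chardonnay: 0.5 × (1−0.7) × 0.45 × 0.1 × 0.25 × (1−0.45) = 0.000928125
Highest score → chardonnay.

chardonnay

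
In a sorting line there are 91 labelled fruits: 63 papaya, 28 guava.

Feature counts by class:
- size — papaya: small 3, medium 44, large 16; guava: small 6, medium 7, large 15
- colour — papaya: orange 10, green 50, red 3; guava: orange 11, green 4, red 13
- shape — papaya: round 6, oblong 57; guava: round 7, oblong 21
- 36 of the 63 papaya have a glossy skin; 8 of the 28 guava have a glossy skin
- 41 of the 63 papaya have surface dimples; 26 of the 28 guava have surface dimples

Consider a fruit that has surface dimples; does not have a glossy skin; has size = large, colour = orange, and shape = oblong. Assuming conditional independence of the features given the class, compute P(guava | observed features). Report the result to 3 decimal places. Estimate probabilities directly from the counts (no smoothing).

papaya: (63/91) × (16/63) × (10/63) × (57/63) × (27/63) × (41/63) ≈ 0.00704269
guava: (28/91) × (15/28) × (11/28) × (21/28) × (20/28) × (26/28) ≈ 0.0322131
P(guava | x) = 0.0322131 / 0.03925579 ≈ 0.821

0.821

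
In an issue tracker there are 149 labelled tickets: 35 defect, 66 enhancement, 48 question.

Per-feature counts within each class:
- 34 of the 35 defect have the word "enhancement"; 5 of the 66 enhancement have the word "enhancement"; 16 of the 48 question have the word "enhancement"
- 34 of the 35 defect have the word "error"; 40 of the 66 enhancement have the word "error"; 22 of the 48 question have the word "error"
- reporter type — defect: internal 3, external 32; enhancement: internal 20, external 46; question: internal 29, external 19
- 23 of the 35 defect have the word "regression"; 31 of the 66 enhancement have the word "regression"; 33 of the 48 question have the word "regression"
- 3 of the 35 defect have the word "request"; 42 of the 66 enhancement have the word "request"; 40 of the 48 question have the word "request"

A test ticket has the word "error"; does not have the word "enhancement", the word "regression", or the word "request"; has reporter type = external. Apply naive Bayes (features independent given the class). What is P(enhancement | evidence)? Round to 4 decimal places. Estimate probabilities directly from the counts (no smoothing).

defect: (35/149) × (1/35) × (34/35) × (32/35) × (12/35) × (32/35) ≈ 0.00186854
enhancement: (66/149) × (61/66) × (40/66) × (46/66) × (35/66) × (24/66) ≈ 0.0333476
question: (48/149) × (32/48) × (22/48) × (19/48) × (15/48) × (8/48) ≈ 0.00202935
P(enhancement | x) = 0.0333476 / 0.03724549 ≈ 0.8953

0.8953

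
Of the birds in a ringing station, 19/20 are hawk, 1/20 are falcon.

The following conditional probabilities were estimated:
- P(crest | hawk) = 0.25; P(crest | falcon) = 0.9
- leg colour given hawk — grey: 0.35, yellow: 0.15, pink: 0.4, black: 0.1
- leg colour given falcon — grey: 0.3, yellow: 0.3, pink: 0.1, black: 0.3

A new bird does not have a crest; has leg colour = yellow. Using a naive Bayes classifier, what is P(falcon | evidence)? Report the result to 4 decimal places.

hawk: 0.95 × (1−0.25) × 0.15 = 0.106875
falcon: 0.05 × (1−0.9) × 0.3 = 0.0015
P(falcon | x) = 0.0015 / 0.108375 ≈ 0.0138

0.0138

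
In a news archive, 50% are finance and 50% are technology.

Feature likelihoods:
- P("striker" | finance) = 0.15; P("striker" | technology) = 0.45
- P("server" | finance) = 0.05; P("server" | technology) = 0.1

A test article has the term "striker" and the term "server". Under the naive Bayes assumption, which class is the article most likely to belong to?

technology

finance: 0.5 × 0.15 × 0.05 = 0.00375
technology: 0.5 × 0.45 × 0.1 = 0.0225
Highest score → technology.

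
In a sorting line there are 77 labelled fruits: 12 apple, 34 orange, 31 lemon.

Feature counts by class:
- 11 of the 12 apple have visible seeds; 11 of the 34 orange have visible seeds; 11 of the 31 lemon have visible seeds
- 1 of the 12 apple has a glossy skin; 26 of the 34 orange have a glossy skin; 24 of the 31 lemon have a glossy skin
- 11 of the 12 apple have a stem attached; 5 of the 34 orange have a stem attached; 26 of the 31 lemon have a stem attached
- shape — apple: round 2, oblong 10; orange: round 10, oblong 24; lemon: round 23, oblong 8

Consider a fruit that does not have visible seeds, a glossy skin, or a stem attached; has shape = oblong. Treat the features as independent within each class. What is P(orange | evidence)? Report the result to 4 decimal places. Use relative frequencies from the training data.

0.9283

apple: (12/77) × (1/12) × (11/12) × (1/12) × (10/12) ≈ 0.00082672
orange: (34/77) × (23/34) × (8/34) × (29/34) × (24/34) ≈ 0.0423155
lemon: (31/77) × (20/31) × (7/31) × (5/31) × (8/31) ≈ 0.00244125
P(orange | x) = 0.0423155 / 0.04558347 ≈ 0.9283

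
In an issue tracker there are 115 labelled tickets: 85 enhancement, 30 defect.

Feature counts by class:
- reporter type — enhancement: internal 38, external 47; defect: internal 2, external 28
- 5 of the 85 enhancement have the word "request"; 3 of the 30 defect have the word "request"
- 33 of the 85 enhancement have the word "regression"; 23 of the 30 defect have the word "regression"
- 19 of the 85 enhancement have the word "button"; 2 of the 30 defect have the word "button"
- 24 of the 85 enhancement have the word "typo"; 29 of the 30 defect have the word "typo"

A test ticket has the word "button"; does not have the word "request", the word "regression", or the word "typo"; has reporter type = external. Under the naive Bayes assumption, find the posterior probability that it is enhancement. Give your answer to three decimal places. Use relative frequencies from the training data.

enhancement: (85/115) × (47/85) × (80/85) × (52/85) × (19/85) × (61/85) ≈ 0.0377486
defect: (30/115) × (28/30) × (27/30) × (7/30) × (2/30) × (1/30) ≈ 0.000113623
P(enhancement | x) = 0.0377486 / 0.037862223 ≈ 0.997

0.997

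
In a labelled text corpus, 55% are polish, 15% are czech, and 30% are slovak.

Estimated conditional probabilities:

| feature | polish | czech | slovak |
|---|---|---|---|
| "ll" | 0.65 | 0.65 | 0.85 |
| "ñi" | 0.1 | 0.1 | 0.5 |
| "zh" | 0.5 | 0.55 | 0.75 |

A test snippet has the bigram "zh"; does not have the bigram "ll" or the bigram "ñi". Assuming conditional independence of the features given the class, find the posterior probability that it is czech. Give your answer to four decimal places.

0.2007

polish: 0.55 × (1−0.65) × (1−0.1) × 0.5 = 0.086625
czech: 0.15 × (1−0.65) × (1−0.1) × 0.55 = 0.0259875
slovak: 0.3 × (1−0.85) × (1−0.5) × 0.75 = 0.016875
P(czech | x) = 0.0259875 / 0.1294875 ≈ 0.2007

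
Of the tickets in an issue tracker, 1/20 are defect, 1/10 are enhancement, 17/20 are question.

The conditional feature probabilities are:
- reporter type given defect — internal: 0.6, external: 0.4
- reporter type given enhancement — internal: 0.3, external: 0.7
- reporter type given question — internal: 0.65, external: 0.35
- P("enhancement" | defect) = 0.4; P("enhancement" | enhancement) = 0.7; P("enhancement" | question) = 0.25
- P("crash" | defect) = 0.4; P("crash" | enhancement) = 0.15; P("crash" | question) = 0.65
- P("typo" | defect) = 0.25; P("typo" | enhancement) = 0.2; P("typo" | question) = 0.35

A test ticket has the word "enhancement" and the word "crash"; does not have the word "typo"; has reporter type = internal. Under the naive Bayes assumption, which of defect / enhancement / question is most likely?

question

defect: 0.05 × 0.6 × 0.4 × 0.4 × (1−0.25) = 0.0036
enhancement: 0.1 × 0.3 × 0.7 × 0.15 × (1−0.2) = 0.00252
question: 0.85 × 0.65 × 0.25 × 0.65 × (1−0.35) = 0.0583578125
Highest score → question.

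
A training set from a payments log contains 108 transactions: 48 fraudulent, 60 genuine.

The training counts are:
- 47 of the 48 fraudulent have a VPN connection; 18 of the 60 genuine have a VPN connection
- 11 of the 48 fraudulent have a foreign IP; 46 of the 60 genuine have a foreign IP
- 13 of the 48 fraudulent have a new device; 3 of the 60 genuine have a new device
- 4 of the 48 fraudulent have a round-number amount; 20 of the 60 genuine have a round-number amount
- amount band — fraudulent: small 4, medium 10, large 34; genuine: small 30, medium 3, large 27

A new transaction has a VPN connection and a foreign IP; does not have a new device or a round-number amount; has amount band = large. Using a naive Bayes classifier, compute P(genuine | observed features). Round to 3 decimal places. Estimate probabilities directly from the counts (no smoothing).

0.435

fraudulent: (48/108) × (47/48) × (11/48) × (35/48) × (44/48) × (34/48) ≈ 0.0472173
genuine: (60/108) × (18/60) × (46/60) × (57/60) × (40/60) × (27/60) ≈ 0.0364167
P(genuine | x) = 0.0364167 / 0.083634 ≈ 0.435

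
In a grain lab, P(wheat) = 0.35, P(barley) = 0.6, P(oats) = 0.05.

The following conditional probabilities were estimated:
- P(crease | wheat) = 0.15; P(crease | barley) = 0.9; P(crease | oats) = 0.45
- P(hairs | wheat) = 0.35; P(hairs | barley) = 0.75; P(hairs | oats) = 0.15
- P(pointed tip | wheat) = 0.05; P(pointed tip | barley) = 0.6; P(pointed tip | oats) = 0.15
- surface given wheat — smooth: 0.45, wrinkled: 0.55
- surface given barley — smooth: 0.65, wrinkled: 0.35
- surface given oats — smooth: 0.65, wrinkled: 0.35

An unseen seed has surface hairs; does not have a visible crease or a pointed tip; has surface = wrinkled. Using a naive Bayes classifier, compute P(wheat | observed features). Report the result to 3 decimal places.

0.878

wheat: 0.35 × (1−0.15) × 0.35 × (1−0.05) × 0.55 = 0.0544053125
barley: 0.6 × (1−0.9) × 0.75 × (1−0.6) × 0.35 = 0.0063
oats: 0.05 × (1−0.45) × 0.15 × (1−0.15) × 0.35 = 0.0012271875
P(wheat | x) = 0.0544053125 / 0.0619325 ≈ 0.878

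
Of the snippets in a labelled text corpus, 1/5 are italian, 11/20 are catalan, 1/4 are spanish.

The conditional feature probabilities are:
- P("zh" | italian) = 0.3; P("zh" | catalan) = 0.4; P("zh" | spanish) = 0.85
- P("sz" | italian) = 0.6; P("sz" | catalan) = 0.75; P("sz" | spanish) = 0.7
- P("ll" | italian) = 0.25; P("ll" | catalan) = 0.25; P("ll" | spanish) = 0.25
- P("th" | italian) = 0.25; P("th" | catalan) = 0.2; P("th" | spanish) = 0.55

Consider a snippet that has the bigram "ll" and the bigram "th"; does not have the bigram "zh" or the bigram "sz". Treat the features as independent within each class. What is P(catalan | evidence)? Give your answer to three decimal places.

0.450

italian: 0.2 × (1−0.3) × (1−0.6) × 0.25 × 0.25 = 0.0035
catalan: 0.55 × (1−0.4) × (1−0.75) × 0.25 × 0.2 = 0.004125
spanish: 0.25 × (1−0.85) × (1−0.7) × 0.25 × 0.55 = 0.001546875
P(catalan | x) = 0.004125 / 0.009171875 ≈ 0.450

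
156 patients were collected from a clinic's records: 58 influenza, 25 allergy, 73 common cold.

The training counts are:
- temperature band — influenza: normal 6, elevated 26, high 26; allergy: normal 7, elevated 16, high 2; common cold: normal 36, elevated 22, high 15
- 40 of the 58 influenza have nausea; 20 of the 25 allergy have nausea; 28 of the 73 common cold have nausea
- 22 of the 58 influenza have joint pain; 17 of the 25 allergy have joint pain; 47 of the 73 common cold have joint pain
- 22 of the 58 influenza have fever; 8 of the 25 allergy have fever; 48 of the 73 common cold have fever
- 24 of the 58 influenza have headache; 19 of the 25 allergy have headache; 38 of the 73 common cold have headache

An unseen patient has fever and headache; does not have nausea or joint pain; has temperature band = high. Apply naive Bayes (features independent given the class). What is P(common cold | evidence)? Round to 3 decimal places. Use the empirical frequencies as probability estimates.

0.580

influenza: (58/156) × (26/58) × (18/58) × (36/58) × (22/58) × (24/58) ≈ 0.00503902
allergy: (25/156) × (2/25) × (5/25) × (8/25) × (8/25) × (19/25) ≈ 0.000199549
common cold: (73/156) × (15/73) × (45/73) × (26/73) × (48/73) × (38/73) ≈ 0.0072258
P(common cold | x) = 0.0072258 / 0.012464369 ≈ 0.580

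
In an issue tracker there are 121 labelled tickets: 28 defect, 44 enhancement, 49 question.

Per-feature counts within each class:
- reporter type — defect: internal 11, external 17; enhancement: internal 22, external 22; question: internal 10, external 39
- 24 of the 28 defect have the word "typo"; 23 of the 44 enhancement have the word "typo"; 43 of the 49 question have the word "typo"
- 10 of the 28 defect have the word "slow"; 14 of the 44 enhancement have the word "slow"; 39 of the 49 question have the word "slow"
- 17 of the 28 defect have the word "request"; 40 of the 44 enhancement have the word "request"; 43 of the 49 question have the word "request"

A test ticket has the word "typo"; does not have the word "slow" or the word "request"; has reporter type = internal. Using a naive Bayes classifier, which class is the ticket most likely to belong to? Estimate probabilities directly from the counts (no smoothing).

defect

defect: (28/121) × (11/28) × (24/28) × (18/28) × (11/28) ≈ 0.0196793
enhancement: (44/121) × (22/44) × (23/44) × (30/44) × (4/44) ≈ 0.00589099
question: (49/121) × (10/49) × (43/49) × (10/49) × (6/49) ≈ 0.00181237
Highest score → defect.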